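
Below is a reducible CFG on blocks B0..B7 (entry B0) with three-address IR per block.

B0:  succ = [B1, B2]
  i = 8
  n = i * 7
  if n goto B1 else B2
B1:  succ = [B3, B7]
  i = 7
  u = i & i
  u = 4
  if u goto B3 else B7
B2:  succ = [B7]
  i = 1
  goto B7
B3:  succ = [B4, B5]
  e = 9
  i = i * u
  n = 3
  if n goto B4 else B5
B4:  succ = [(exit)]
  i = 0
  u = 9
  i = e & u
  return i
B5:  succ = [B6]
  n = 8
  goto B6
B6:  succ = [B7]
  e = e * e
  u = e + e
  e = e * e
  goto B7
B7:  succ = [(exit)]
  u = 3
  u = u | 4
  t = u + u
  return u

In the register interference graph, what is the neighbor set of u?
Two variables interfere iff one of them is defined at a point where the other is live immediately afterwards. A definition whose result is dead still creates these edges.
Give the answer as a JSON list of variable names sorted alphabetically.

Answer: ["e", "i", "t"]

Analysis:
def/use:
  B0: def={i,n} ue=∅
  B1: def={i,u} ue=∅
  B2: def={i} ue=∅
  B3: def={e,i,n} ue={i,u}
  B4: def={i,u} ue={e}
  B5: def={n} ue=∅
  B6: def={e,u} ue={e}
  B7: def={t,u} ue=∅

Liveness:
  B0 li=∅ lo=∅
  B1 li=∅ lo={i,u}
  B2 li=∅ lo=∅
  B3 li={i,u} lo={e}
  B4 li={e} lo=∅
  B5 li={e} lo={e}
  B6 li={e} lo=∅
  B7 li=∅ lo=∅

Interference:
  e — {i,n,u}
  i — {e,u}
  n — {e}
  t — {u}
  u — {e,i,t}

N(u) = ["e", "i", "t"]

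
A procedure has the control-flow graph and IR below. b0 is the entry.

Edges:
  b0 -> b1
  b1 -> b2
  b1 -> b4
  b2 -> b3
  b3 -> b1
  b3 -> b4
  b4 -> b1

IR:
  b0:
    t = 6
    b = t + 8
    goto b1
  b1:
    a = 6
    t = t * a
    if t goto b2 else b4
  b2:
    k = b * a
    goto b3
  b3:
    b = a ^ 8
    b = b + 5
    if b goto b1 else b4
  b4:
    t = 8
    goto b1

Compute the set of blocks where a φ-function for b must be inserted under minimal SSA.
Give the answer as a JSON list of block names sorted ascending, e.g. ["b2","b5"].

Answer: ["b1", "b4"]

Analysis:
idom tree: b1←b0 b2←b1 b3←b2 b4←b1
Join-block Dom:
  b1: preds {b0,b3,b4}: {b0} ∩ {b0,b1,b2,b3} ∩ {b0,b1,b4} = {b0}; idom=b0
  b4: preds {b1,b3}: {b0,b1} ∩ {b0,b1,b2,b3} = {b0,b1}; idom=b1

DF walk-up:
  join b1 pred b0: · stop@b0
  join b1 pred b3: b3→b2→b1 stop@b0
  join b1 pred b4: b4→b1 stop@b0
  join b4 pred b1: · stop@b1
  join b4 pred b3: b3→b2 stop@b1
  DF(b0)=∅
  DF(b1)={b1}
  DF(b2)={b1,b4}
  DF(b3)={b1,b4}
  DF(b4)={b1}

φ for b: defs {b0,b3}
  DF⁺ = {b1,b4}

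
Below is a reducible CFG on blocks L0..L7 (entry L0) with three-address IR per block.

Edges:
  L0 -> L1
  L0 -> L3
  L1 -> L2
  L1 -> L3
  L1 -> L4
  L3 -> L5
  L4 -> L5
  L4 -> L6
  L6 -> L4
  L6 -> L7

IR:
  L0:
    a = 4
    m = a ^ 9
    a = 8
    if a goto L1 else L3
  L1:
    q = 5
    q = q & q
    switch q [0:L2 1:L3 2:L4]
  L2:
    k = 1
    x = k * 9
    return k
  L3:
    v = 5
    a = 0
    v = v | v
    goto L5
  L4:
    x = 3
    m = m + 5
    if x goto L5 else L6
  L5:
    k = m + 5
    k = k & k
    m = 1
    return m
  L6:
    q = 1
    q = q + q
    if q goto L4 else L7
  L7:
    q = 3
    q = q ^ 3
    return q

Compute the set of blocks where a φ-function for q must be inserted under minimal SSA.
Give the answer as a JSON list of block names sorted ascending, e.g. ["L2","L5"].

idom tree: L1←L0 L2←L1 L3←L0 L4←L1 L5←L0 L6←L4 L7←L6
Dom at joins:
  L3: preds {L0,L1}: {L0} ∩ {L0,L1} = {L0}; idom=L0
  L4: preds {L1,L6}: {L0,L1} ∩ {L0,L1,L4,L6} = {L0,L1}; idom=L1
  L5: preds {L3,L4}: {L0,L3} ∩ {L0,L1,L4} = {L0}; idom=L0

DF walk-up:
  L3←L0: walk · to L0
  L3←L1: walk L1 to L0
  L4←L1: walk · to L1
  L4←L6: walk L6→L4 to L1
  L5←L3: walk L3 to L0
  L5←L4: walk L4→L1 to L0
  L0: DF=∅
  L1: DF={L3,L5}
  L2: DF=∅
  L3: DF={L5}
  L4: DF={L4,L5}
  L5: DF=∅
  L6: DF={L4}
  L7: DF=∅

φ for q: defs {L1,L6,L7}
  DF⁺ = {L3,L4,L5}

Answer: ["L3", "L4", "L5"]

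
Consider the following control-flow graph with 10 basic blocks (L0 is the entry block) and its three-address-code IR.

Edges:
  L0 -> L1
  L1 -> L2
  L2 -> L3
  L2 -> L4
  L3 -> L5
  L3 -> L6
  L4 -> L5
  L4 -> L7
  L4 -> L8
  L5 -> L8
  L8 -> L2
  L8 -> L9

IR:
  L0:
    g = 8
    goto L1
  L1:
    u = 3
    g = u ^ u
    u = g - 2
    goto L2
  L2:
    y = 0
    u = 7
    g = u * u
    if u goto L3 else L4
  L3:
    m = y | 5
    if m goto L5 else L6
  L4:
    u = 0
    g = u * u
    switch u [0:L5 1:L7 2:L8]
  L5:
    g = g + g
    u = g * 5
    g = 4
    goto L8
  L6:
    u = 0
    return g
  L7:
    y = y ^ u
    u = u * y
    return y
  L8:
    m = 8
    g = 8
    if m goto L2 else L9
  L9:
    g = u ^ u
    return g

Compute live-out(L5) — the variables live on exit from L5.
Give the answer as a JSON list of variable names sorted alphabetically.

Block summaries:
  L0: def={g} ue=∅
  L1: def={g,u} ue=∅
  L2: def={g,u,y} ue=∅
  L3: def={m} ue={y}
  L4: def={g,u} ue=∅
  L5: def={g,u} ue={g}
  L6: def={u} ue={g}
  L7: def={u,y} ue={u,y}
  L8: def={g,m} ue=∅
  L9: def={g} ue={u}

Backward fixpoint:
  L0: in=∅ out=∅
  L1: in=∅ out=∅
  L2: in=∅ out={g,y}
  L3: in={g,y} out={g}
  L4: in={y} out={g,u,y}
  L5: in={g} out={u}
  L6: in={g} out=∅
  L7: in={u,y} out=∅
  L8: in={u} out={u}
  L9: in={u} out=∅

live-out(L5) = ["u"]

Answer: ["u"]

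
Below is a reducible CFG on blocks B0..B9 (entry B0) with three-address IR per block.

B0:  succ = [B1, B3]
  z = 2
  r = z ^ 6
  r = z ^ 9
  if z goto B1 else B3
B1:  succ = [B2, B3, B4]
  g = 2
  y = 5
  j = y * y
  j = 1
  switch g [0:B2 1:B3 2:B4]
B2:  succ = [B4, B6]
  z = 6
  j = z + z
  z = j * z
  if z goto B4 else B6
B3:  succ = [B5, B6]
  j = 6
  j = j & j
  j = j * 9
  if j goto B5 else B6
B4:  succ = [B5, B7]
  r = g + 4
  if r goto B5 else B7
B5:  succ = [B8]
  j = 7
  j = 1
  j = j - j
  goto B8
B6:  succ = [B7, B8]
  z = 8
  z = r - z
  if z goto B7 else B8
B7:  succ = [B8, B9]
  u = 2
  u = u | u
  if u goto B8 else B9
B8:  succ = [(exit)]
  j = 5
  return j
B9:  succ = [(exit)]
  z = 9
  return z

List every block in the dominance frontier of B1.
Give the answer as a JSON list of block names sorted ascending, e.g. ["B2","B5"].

idom tree: B1←B0 B2←B1 B3←B0 B4←B1 B5←B0 B6←B0 B7←B0 B8←B0 B9←B7
Join-block Dom:
  B3: preds {B0,B1}: {B0} ∩ {B0,B1} = {B0}; idom=B0
  B4: preds {B1,B2}: {B0,B1} ∩ {B0,B1,B2} = {B0,B1}; idom=B1
  B5: preds {B3,B4}: {B0,B3} ∩ {B0,B1,B4} = {B0}; idom=B0
  B6: preds {B2,B3}: {B0,B1,B2} ∩ {B0,B3} = {B0}; idom=B0
  B7: preds {B4,B6}: {B0,B1,B4} ∩ {B0,B6} = {B0}; idom=B0
  B8: preds {B5,B6,B7}: {B0,B5} ∩ {B0,B6} ∩ {B0,B7} = {B0}; idom=B0

DF walk-up:
  B3←B0: walk · to B0
  B3←B1: walk B1 to B0
  B4←B1: walk · to B1
  B4←B2: walk B2 to B1
  B5←B3: walk B3 to B0
  B5←B4: walk B4→B1 to B0
  B6←B2: walk B2→B1 to B0
  B6←B3: walk B3 to B0
  B7←B4: walk B4→B1 to B0
  B7←B6: walk B6 to B0
  B8←B5: walk B5 to B0
  B8←B6: walk B6 to B0
  B8←B7: walk B7 to B0
  B0: DF=∅
  B1: DF={B3,B5,B6,B7}
  B2: DF={B4,B6}
  B3: DF={B5,B6}
  B4: DF={B5,B7}
  B5: DF={B8}
  B6: DF={B7,B8}
  B7: DF={B8}
  B8: DF=∅
  B9: DF=∅

DF(B1) = ["B3", "B5", "B6", "B7"]

Answer: ["B3", "B5", "B6", "B7"]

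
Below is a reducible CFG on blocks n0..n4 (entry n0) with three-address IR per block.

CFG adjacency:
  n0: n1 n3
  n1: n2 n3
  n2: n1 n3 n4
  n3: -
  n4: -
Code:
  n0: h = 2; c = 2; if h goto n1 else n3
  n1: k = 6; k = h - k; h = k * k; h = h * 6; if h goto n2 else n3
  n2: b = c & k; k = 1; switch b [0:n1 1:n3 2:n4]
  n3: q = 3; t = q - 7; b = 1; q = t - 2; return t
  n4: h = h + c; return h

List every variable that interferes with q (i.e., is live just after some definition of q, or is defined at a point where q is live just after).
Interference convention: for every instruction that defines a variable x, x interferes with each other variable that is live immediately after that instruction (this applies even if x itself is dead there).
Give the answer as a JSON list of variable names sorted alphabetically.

Per-block:
  n0: def={c,h} ue=∅
  n1: def={h,k} ue={h}
  n2: def={b,k} ue={c,k}
  n3: def={b,q,t} ue=∅
  n4: def={h} ue={c,h}

Backward fixpoint:
  n0: in=∅ out={c,h}
  n1: in={c,h} out={c,h,k}
  n2: in={c,h,k} out={c,h}
  n3: in=∅ out=∅
  n4: in={c,h} out=∅

Interfere edges:
  b — {c,h,k,t}
  c — {b,h,k}
  h — {b,c,k}
  k — {b,c,h}
  q — {t}
  t — {b,q}

N(q) = ["t"]

Answer: ["t"]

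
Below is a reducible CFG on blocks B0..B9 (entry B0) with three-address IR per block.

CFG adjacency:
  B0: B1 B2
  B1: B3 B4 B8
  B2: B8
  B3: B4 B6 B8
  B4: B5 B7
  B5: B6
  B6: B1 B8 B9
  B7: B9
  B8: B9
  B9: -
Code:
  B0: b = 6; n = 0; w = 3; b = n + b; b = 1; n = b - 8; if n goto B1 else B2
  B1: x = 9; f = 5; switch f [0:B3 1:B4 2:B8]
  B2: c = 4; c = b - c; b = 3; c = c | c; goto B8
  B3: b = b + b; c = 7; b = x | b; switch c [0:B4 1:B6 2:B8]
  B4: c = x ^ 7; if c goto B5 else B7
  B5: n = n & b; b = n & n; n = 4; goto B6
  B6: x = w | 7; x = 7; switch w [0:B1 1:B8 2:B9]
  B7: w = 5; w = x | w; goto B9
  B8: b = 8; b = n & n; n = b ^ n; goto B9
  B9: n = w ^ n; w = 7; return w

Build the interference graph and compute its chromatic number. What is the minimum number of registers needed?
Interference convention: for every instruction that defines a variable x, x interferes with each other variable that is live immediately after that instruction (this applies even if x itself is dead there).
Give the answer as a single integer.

def/use:
  B0: def={b,n,w} ue=∅
  B1: def={f,x} ue=∅
  B2: def={b,c} ue={b}
  B3: def={b,c} ue={b,x}
  B4: def={c} ue={x}
  B5: def={b,n} ue={b,n}
  B6: def={x} ue={w}
  B7: def={w} ue={x}
  B8: def={b,n} ue={n}
  B9: def={n,w} ue={n,w}

Backward fixpoint:
  B0 li=∅ lo={b,n,w}
  B1 li={b,n,w} lo={b,n,w,x}
  B2 li={b,n,w} lo={n,w}
  B3 li={b,n,w,x} lo={b,n,w,x}
  B4 li={b,n,w,x} lo={b,n,w,x}
  B5 li={b,n,w} lo={b,n,w}
  B6 li={b,n,w} lo={b,n,w}
  B7 li={n,x} lo={n,w}
  B8 li={n,w} lo={n,w}
  B9 li={n,w} lo=∅

Interference:
  b↔{c,f,n,w,x}
  c↔{b,n,w,x}
  f↔{b,n,w,x}
  n↔{b,c,f,w,x}
  w↔{b,c,f,n,x}
  x↔{b,c,f,n,w}

Chromatic number:
  clique {b,c,n,w,x} ⇒ need ≥ 5
  5-colouring: r0={b}  r1={n}  r2={w}  r3={x}  r4={c,f}
  χ = 5

Answer: 5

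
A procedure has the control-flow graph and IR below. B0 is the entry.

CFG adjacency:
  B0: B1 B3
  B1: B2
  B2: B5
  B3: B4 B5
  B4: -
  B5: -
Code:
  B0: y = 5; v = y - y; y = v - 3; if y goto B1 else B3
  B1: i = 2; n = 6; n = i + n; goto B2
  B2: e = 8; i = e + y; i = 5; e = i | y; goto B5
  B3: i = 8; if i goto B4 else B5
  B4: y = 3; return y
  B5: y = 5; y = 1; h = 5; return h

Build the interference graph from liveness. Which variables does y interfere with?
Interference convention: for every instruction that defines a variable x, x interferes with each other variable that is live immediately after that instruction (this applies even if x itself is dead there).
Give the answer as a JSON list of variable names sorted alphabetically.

Answer: ["e", "i", "n"]

Derivation:
Per-block:
  B0: {v,y} / ∅
  B1: {i,n} / ∅
  B2: {e,i} / {y}
  B3: {i} / ∅
  B4: {y} / ∅
  B5: {h,y} / ∅

Backward fixpoint:
  B0 li=∅ lo={y}
  B1 li={y} lo={y}
  B2 li={y} lo=∅
  B3 li=∅ lo=∅
  B4 li=∅ lo=∅
  B5 li=∅ lo=∅

Interfere edges:
  e — {y}
  h — ∅
  i — {n,y}
  n — {i,y}
  v — ∅
  y — {e,i,n}

N(y) = ["e", "i", "n"]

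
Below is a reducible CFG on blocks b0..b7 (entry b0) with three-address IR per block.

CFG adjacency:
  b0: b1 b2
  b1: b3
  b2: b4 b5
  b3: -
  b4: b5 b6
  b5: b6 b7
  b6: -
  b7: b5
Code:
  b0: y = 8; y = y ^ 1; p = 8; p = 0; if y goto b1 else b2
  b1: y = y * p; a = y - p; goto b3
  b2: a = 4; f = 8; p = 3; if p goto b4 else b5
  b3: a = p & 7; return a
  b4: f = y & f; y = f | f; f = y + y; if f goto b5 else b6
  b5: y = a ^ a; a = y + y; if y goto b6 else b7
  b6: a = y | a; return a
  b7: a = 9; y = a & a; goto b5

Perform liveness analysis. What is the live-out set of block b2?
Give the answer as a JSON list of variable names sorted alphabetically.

Per-block:
  b0: {p,y} / ∅
  b1: {a,y} / {p,y}
  b2: {a,f,p} / ∅
  b3: {a} / {p}
  b4: {f,y} / {f,y}
  b5: {a,y} / {a}
  b6: {a} / {a,y}
  b7: {a,y} / ∅

Live sets:
  b0 li=∅ lo={p,y}
  b1 li={p,y} lo={p}
  b2 li={y} lo={a,f,y}
  b3 li={p} lo=∅
  b4 li={a,f,y} lo={a,y}
  b5 li={a} lo={a,y}
  b6 li={a,y} lo=∅
  b7 li=∅ lo={a}

live-out(b2) = ["a", "f", "y"]

Answer: ["a", "f", "y"]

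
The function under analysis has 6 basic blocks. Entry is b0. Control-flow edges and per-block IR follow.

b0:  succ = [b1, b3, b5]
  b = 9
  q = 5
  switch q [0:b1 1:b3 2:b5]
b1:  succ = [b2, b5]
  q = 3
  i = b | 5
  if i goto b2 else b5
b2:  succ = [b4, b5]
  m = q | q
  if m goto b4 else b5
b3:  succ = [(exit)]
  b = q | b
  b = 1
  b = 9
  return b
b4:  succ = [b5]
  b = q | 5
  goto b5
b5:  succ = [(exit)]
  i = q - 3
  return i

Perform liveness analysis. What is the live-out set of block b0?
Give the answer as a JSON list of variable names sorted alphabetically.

Answer: ["b", "q"]

Analysis:
Block summaries:
  b0: def={b,q} ue=∅
  b1: def={i,q} ue={b}
  b2: def={m} ue={q}
  b3: def={b} ue={b,q}
  b4: def={b} ue={q}
  b5: def={i} ue={q}

Live sets:
  live b0: ∅→{b,q}
  live b1: {b}→{q}
  live b2: {q}→{q}
  live b3: {b,q}→∅
  live b4: {q}→{q}
  live b5: {q}→∅

live-out(b0) = ["b", "q"]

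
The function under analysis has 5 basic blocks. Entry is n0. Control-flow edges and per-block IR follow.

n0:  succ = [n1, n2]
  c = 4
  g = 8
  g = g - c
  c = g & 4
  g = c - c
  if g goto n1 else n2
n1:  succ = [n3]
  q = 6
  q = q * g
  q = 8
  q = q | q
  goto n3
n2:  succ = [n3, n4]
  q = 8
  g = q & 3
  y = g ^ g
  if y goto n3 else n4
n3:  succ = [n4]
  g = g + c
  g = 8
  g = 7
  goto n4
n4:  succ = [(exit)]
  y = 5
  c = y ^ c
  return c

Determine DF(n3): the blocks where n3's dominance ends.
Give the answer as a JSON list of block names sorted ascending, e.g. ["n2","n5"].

idom tree: n1←n0 n2←n0 n3←n0 n4←n0
Dom at joins:
  n3: preds {n1,n2}: {n0,n1} ∩ {n0,n2} = {n0}; idom=n0
  n4: preds {n2,n3}: {n0,n2} ∩ {n0,n3} = {n0}; idom=n0

DF derivation:
  n3←n1: walk n1 to n0
  n3←n2: walk n2 to n0
  n4←n2: walk n2 to n0
  n4←n3: walk n3 to n0
  n0 → ∅
  n1 → {n3}
  n2 → {n3,n4}
  n3 → {n4}
  n4 → ∅

DF(n3) = ["n4"]

Answer: ["n4"]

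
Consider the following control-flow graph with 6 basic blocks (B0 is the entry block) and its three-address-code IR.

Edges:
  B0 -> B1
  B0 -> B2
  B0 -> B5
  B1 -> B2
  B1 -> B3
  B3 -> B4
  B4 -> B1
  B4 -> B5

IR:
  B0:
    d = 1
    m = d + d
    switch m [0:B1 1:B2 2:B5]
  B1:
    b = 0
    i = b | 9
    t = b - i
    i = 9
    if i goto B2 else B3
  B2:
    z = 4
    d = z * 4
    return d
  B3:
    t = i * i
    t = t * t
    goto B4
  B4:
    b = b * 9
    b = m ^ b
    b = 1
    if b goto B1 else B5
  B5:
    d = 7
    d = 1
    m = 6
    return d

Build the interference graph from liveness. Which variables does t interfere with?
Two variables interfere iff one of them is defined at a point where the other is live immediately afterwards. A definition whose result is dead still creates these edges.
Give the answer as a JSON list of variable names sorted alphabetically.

def/use:
  B0 def {d,m} use ∅
  B1 def {b,i,t} use ∅
  B2 def {d,z} use ∅
  B3 def {t} use {i}
  B4 def {b} use {b,m}
  B5 def {d,m} use ∅

Liveness:
  live B0: ∅→{m}
  live B1: {m}→{b,i,m}
  live B2: ∅→∅
  live B3: {b,i,m}→{b,m}
  live B4: {b,m}→{m}
  live B5: ∅→∅

Conflict graph:
  b↔{i,m,t}
  d↔{m}
  i↔{b,m}
  m↔{b,d,i,t}
  t↔{b,m}
  z↔∅

N(t) = ["b", "m"]

Answer: ["b", "m"]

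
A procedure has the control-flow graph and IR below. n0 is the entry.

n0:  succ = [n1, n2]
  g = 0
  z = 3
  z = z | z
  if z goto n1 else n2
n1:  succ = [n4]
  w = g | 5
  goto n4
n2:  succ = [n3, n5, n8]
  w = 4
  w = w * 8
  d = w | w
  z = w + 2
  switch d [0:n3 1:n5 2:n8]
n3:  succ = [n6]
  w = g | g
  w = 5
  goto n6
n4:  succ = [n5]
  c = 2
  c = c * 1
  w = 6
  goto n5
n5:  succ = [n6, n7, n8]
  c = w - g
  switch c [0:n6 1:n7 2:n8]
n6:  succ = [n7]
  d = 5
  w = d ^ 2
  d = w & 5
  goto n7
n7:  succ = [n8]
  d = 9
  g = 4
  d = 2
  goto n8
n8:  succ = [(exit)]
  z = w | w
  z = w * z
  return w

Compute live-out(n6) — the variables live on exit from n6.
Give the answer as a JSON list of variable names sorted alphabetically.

Answer: ["w"]

Working:
def/use:
  n0: def={g,z} ue=∅
  n1: def={w} ue={g}
  n2: def={d,w,z} ue=∅
  n3: def={w} ue={g}
  n4: def={c,w} ue=∅
  n5: def={c} ue={g,w}
  n6: def={d,w} ue=∅
  n7: def={d,g} ue=∅
  n8: def={z} ue={w}

Live sets:
  live n0: ∅→{g}
  live n1: {g}→{g}
  live n2: {g}→{g,w}
  live n3: {g}→∅
  live n4: {g}→{g,w}
  live n5: {g,w}→{w}
  live n6: ∅→{w}
  live n7: {w}→{w}
  live n8: {w}→∅

live-out(n6) = ["w"]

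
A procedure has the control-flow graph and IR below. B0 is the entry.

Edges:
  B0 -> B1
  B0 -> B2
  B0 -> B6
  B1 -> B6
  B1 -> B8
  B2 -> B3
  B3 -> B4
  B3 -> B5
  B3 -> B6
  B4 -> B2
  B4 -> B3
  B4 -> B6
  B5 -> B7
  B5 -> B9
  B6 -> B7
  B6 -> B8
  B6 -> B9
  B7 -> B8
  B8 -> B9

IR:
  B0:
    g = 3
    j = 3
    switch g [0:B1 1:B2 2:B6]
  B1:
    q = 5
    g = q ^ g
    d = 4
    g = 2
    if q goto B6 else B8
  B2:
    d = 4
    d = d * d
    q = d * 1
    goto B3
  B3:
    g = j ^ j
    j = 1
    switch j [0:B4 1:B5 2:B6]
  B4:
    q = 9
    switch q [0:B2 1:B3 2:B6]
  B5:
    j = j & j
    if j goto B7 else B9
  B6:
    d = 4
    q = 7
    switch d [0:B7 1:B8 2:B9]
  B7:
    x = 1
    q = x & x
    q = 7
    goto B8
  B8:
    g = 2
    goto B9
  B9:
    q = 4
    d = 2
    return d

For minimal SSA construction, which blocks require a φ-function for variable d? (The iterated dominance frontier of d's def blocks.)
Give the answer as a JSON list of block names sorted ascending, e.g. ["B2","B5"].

Answer: ["B2", "B6", "B7", "B8", "B9"]

Derivation:
idom tree: B1←B0 B2←B0 B3←B2 B4←B3 B5←B3 B6←B0 B7←B0 B8←B0 B9←B0
Join-block Dom:
  B2: preds {B0,B4}: {B0} ∩ {B0,B2,B3,B4} = {B0}; idom=B0
  B3: preds {B2,B4}: {B0,B2} ∩ {B0,B2,B3,B4} = {B0,B2}; idom=B2
  B6: preds {B0,B1,B3,B4}: {B0} ∩ {B0,B1} ∩ {B0,B2,B3} ∩ {B0,B2,B3,B4} = {B0}; idom=B0
  B7: preds {B5,B6}: {B0,B2,B3,B5} ∩ {B0,B6} = {B0}; idom=B0
  B8: preds {B1,B6,B7}: {B0,B1} ∩ {B0,B6} ∩ {B0,B7} = {B0}; idom=B0
  B9: preds {B5,B6,B8}: {B0,B2,B3,B5} ∩ {B0,B6} ∩ {B0,B8} = {B0}; idom=B0

DF derivation:
  join B2 pred B0: · stop@B0
  join B2 pred B4: B4→B3→B2 stop@B0
  join B3 pred B2: · stop@B2
  join B3 pred B4: B4→B3 stop@B2
  join B6 pred B0: · stop@B0
  join B6 pred B1: B1 stop@B0
  join B6 pred B3: B3→B2 stop@B0
  join B6 pred B4: B4→B3→B2 stop@B0
  join B7 pred B5: B5→B3→B2 stop@B0
  join B7 pred B6: B6 stop@B0
  join B8 pred B1: B1 stop@B0
  join B8 pred B6: B6 stop@B0
  join B8 pred B7: B7 stop@B0
  join B9 pred B5: B5→B3→B2 stop@B0
  join B9 pred B6: B6 stop@B0
  join B9 pred B8: B8 stop@B0
  B0 → ∅
  B1 → {B6,B8}
  B2 → {B2,B6,B7,B9}
  B3 → {B2,B3,B6,B7,B9}
  B4 → {B2,B3,B6}
  B5 → {B7,B9}
  B6 → {B7,B8,B9}
  B7 → {B8}
  B8 → {B9}
  B9 → ∅

φ for d: defs {B1,B2,B6,B9}
  DF⁺ = {B2,B6,B7,B8,B9}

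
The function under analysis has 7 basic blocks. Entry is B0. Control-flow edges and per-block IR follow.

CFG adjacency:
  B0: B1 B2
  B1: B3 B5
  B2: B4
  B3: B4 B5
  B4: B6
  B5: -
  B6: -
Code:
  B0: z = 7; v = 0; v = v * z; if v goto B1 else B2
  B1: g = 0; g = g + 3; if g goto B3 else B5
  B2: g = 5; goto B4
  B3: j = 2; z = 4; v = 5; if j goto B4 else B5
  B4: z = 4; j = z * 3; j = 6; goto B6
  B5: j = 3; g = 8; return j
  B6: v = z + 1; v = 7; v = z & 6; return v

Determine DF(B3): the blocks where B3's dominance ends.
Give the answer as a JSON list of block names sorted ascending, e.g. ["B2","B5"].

idom tree: B1←B0 B2←B0 B3←B1 B4←B0 B5←B1 B6←B4
Dom at joins:
  B4: preds {B2,B3}: {B0,B2} ∩ {B0,B1,B3} = {B0}; idom=B0
  B5: preds {B1,B3}: {B0,B1} ∩ {B0,B1,B3} = {B0,B1}; idom=B1

DF walk-up:
  join B4 pred B2: B2 stop@B0
  join B4 pred B3: B3→B1 stop@B0
  join B5 pred B1: · stop@B1
  join B5 pred B3: B3 stop@B1
  B0: DF=∅
  B1: DF={B4}
  B2: DF={B4}
  B3: DF={B4,B5}
  B4: DF=∅
  B5: DF=∅
  B6: DF=∅

DF(B3) = ["B4", "B5"]

Answer: ["B4", "B5"]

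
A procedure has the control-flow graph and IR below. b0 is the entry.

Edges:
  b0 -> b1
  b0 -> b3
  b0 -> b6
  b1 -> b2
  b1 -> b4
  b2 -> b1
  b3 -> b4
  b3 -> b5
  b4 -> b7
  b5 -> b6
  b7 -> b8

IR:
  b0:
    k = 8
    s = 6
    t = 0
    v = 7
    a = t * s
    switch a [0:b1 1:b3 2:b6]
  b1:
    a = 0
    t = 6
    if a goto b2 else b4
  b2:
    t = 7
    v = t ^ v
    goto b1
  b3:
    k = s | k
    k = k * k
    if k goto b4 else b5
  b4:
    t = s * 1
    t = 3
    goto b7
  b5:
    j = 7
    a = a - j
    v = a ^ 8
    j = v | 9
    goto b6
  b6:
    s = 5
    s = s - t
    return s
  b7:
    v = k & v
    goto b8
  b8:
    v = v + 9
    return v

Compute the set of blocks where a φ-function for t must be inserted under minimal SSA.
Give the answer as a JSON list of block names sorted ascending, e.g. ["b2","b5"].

Answer: ["b1", "b4"]

Working:
idom tree: b1←b0 b2←b1 b3←b0 b4←b0 b5←b3 b6←b0 b7←b4 b8←b7
Join-block Dom:
  b1: preds {b0,b2}: {b0} ∩ {b0,b1,b2} = {b0}; idom=b0
  b4: preds {b1,b3}: {b0,b1} ∩ {b0,b3} = {b0}; idom=b0
  b6: preds {b0,b5}: {b0} ∩ {b0,b3,b5} = {b0}; idom=b0

Frontier:
  join b1 pred b0: · stop@b0
  join b1 pred b2: b2→b1 stop@b0
  join b4 pred b1: b1 stop@b0
  join b4 pred b3: b3 stop@b0
  join b6 pred b0: · stop@b0
  join b6 pred b5: b5→b3 stop@b0
  b0 → ∅
  b1 → {b1,b4}
  b2 → {b1}
  b3 → {b4,b6}
  b4 → ∅
  b5 → {b6}
  b6 → ∅
  b7 → ∅
  b8 → ∅

φ for t: defs {b0,b1,b2,b4}
  DF⁺ = {b1,b4}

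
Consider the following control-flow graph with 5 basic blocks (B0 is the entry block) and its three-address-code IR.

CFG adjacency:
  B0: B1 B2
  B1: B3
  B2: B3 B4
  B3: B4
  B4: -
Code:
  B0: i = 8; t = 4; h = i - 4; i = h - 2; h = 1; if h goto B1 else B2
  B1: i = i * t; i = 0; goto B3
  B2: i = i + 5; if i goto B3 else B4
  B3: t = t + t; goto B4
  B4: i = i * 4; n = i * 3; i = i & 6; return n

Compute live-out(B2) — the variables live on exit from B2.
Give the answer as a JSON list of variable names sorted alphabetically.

Answer: ["i", "t"]

Derivation:
Per-block:
  B0: {h,i,t} / ∅
  B1: {i} / {i,t}
  B2: {i} / {i}
  B3: {t} / {t}
  B4: {i,n} / {i}

Live sets:
  live B0: ∅→{i,t}
  live B1: {i,t}→{i,t}
  live B2: {i,t}→{i,t}
  live B3: {i,t}→{i}
  live B4: {i}→∅

live-out(B2) = ["i", "t"]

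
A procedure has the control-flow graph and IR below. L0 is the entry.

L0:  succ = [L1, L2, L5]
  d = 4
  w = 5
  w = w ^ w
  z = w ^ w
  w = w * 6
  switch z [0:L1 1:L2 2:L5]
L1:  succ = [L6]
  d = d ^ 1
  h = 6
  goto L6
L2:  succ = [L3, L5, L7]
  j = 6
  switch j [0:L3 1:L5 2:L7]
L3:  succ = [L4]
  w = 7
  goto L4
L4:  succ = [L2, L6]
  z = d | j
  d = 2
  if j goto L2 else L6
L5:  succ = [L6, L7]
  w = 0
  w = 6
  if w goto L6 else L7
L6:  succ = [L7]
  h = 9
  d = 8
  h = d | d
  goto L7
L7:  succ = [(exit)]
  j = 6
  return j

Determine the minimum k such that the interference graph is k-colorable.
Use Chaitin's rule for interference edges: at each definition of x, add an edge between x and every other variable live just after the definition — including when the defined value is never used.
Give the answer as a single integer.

def/use:
  L0: {d,w,z} / ∅
  L1: {d,h} / {d}
  L2: {j} / ∅
  L3: {w} / ∅
  L4: {d,z} / {d,j}
  L5: {w} / ∅
  L6: {d,h} / ∅
  L7: {j} / ∅

Backward fixpoint:
  live L0: ∅→{d}
  live L1: {d}→∅
  live L2: {d}→{d,j}
  live L3: {d,j}→{d,j}
  live L4: {d,j}→{d}
  live L5: ∅→∅
  live L6: ∅→∅
  live L7: ∅→∅

Interfere edges:
  d — {j,w,z}
  h — ∅
  j — {d,w,z}
  w — {d,j,z}
  z — {d,j,w}

Registers:
  {d,j,w,z} pairwise interfere (4-clique) ⇒ χ ≥ 4
  4-colouring: c0={d,h}  c1={j}  c2={w}  c3={z}
  χ = 4

Answer: 4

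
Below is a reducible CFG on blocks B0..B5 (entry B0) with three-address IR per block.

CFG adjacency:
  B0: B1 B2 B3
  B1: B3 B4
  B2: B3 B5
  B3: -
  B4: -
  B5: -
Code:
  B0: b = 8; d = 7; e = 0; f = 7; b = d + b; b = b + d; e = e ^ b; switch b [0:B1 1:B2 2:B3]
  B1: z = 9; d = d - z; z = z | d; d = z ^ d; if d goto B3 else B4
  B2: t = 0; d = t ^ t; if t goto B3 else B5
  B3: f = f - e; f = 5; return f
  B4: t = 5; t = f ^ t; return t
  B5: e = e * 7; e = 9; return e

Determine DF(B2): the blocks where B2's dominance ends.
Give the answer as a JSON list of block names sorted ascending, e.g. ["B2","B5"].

Answer: ["B3"]

Derivation:
idom tree: B1←B0 B2←B0 B3←B0 B4←B1 B5←B2
Dom∩ at merges:
  B3: preds {B0,B1,B2}: {B0} ∩ {B0,B1} ∩ {B0,B2} = {B0}; idom=B0

DF derivation:
  B3←B0: walk · to B0
  B3←B1: walk B1 to B0
  B3←B2: walk B2 to B0
  B0 → ∅
  B1 → {B3}
  B2 → {B3}
  B3 → ∅
  B4 → ∅
  B5 → ∅

DF(B2) = ["B3"]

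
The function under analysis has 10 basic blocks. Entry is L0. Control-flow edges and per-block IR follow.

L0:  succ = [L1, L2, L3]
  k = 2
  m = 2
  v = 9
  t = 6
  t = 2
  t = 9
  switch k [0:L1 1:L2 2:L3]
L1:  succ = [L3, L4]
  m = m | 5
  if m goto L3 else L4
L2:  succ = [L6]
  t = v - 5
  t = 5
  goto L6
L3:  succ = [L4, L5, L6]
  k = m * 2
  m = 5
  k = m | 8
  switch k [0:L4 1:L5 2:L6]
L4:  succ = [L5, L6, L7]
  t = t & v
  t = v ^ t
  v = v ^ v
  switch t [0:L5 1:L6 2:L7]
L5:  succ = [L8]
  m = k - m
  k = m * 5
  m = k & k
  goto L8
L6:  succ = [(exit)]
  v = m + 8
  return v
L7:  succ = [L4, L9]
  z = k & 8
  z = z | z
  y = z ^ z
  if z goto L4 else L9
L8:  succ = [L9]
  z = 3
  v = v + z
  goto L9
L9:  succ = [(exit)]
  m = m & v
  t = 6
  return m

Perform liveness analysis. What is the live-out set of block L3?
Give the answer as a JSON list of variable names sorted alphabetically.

def/use:
  L0: def={k,m,t,v} ue=∅
  L1: def={m} ue={m}
  L2: def={t} ue={v}
  L3: def={k,m} ue={m}
  L4: def={t,v} ue={t,v}
  L5: def={k,m} ue={k,m}
  L6: def={v} ue={m}
  L7: def={y,z} ue={k}
  L8: def={v,z} ue={v}
  L9: def={m,t} ue={m,v}

Liveness:
  L0 li=∅ lo={k,m,t,v}
  L1 li={k,m,t,v} lo={k,m,t,v}
  L2 li={m,v} lo={m}
  L3 li={m,t,v} lo={k,m,t,v}
  L4 li={k,m,t,v} lo={k,m,t,v}
  L5 li={k,m,v} lo={m,v}
  L6 li={m} lo=∅
  L7 li={k,m,t,v} lo={k,m,t,v}
  L8 li={m,v} lo={m,v}
  L9 li={m,v} lo=∅

live-out(L3) = ["k", "m", "t", "v"]

Answer: ["k", "m", "t", "v"]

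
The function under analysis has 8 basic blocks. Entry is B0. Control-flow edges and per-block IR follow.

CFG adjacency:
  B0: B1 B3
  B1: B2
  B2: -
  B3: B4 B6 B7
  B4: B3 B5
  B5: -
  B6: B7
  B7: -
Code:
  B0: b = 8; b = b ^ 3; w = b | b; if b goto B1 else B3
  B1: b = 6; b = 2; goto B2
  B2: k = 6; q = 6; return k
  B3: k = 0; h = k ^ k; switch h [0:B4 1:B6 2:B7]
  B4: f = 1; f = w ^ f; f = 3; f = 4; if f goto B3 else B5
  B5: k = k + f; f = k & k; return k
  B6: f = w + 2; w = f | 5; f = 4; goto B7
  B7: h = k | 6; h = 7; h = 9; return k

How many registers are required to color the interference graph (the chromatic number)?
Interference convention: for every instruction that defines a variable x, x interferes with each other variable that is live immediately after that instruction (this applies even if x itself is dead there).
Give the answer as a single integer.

def/use:
  B0: {b,w} / ∅
  B1: {b} / ∅
  B2: {k,q} / ∅
  B3: {h,k} / ∅
  B4: {f} / {w}
  B5: {f,k} / {f,k}
  B6: {f,w} / {w}
  B7: {h} / {k}

Liveness:
  B0 li=∅ lo={w}
  B1 li=∅ lo=∅
  B2 li=∅ lo=∅
  B3 li={w} lo={k,w}
  B4 li={k,w} lo={f,k,w}
  B5 li={f,k} lo=∅
  B6 li={k,w} lo={k}
  B7 li={k} lo=∅

Interference:
  b: {w}
  f: {k,w}
  h: {k,w}
  k: {f,h,q,w}
  q: {k}
  w: {b,f,h,k}

Registers:
  clique {f,k,w} ⇒ need ≥ 3
  3-colouring: R0={b,k}  R1={q,w}  R2={f,h}
  χ = 3

Answer: 3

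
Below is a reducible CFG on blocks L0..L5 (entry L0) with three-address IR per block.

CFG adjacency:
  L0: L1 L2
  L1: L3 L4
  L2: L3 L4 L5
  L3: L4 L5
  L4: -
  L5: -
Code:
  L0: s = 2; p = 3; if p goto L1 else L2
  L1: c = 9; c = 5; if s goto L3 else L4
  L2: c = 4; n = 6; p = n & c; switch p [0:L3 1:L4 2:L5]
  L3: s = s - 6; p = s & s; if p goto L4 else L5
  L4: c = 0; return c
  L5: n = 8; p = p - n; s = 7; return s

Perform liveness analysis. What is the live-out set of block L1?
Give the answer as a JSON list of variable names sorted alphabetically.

Block summaries:
  L0: {p,s} / ∅
  L1: {c} / {s}
  L2: {c,n,p} / ∅
  L3: {p,s} / {s}
  L4: {c} / ∅
  L5: {n,p,s} / {p}

Live sets:
  L0 li=∅ lo={s}
  L1 li={s} lo={s}
  L2 li={s} lo={p,s}
  L3 li={s} lo={p}
  L4 li=∅ lo=∅
  L5 li={p} lo=∅

live-out(L1) = ["s"]

Answer: ["s"]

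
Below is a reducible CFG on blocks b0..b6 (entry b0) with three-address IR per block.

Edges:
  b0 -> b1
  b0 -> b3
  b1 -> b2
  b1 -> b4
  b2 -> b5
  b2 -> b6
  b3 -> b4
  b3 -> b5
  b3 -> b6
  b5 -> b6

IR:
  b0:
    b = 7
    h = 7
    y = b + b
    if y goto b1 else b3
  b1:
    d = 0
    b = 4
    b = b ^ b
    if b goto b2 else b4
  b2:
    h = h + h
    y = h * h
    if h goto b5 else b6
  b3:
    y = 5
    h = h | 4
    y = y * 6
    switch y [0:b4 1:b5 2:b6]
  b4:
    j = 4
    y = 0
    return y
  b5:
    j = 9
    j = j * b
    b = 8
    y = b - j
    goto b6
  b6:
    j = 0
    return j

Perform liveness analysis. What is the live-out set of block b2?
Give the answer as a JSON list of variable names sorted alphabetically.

def/use:
  b0: def={b,h,y} ue=∅
  b1: def={b,d} ue=∅
  b2: def={h,y} ue={h}
  b3: def={h,y} ue={h}
  b4: def={j,y} ue=∅
  b5: def={b,j,y} ue={b}
  b6: def={j} ue=∅

Backward fixpoint:
  live b0: ∅→{b,h}
  live b1: {h}→{b,h}
  live b2: {b,h}→{b}
  live b3: {b,h}→{b}
  live b4: ∅→∅
  live b5: {b}→∅
  live b6: ∅→∅

live-out(b2) = ["b"]

Answer: ["b"]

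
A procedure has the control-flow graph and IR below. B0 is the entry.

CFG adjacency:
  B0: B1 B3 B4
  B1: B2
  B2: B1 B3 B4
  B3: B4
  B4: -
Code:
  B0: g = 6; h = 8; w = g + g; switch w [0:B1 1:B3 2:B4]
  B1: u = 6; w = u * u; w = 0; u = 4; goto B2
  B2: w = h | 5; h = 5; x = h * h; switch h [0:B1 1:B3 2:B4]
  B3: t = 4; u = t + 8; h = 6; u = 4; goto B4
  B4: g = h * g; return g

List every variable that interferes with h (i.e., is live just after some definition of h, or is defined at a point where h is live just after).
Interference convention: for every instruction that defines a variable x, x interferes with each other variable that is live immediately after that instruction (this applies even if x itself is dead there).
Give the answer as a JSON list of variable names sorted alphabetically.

Answer: ["g", "u", "w", "x"]

Working:
def/use:
  B0 def {g,h,w} use ∅
  B1 def {u,w} use ∅
  B2 def {h,w,x} use {h}
  B3 def {h,t,u} use ∅
  B4 def {g} use {g,h}

Live sets:
  live B0: ∅→{g,h}
  live B1: {g,h}→{g,h}
  live B2: {g,h}→{g,h}
  live B3: {g}→{g,h}
  live B4: {g,h}→∅

Interference:
  g: {h,t,u,w,x}
  h: {g,u,w,x}
  t: {g}
  u: {g,h}
  w: {g,h}
  x: {g,h}

N(h) = ["g", "u", "w", "x"]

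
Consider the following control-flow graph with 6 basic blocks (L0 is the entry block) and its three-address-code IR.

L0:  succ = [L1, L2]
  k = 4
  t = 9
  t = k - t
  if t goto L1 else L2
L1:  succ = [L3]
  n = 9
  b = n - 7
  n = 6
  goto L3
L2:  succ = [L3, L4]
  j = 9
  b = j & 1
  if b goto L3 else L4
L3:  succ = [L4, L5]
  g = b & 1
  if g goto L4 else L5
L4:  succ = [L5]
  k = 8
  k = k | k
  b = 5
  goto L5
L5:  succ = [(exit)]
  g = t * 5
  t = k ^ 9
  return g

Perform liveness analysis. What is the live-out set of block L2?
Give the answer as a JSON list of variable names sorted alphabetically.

Answer: ["b", "k", "t"]

Derivation:
def/use:
  L0 def {k,t} use ∅
  L1 def {b,n} use ∅
  L2 def {b,j} use ∅
  L3 def {g} use {b}
  L4 def {b,k} use ∅
  L5 def {g,t} use {k,t}

Backward fixpoint:
  L0: in=∅ out={k,t}
  L1: in={k,t} out={b,k,t}
  L2: in={k,t} out={b,k,t}
  L3: in={b,k,t} out={k,t}
  L4: in={t} out={k,t}
  L5: in={k,t} out=∅

live-out(L2) = ["b", "k", "t"]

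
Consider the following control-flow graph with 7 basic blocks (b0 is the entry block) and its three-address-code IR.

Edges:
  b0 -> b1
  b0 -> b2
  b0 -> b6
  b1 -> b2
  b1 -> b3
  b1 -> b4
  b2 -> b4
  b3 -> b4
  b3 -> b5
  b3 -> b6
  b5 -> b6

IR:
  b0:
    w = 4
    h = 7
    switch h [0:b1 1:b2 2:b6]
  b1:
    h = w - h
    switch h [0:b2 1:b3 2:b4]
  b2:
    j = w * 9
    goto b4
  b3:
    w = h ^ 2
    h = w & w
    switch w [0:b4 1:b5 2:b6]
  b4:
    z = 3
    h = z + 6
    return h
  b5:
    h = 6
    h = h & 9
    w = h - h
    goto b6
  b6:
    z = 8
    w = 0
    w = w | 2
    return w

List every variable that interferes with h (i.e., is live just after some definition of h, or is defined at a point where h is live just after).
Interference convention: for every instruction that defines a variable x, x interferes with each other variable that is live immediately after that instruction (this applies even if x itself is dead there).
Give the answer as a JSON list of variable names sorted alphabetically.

Answer: ["w"]

Analysis:
Per-block:
  b0 def {h,w} use ∅
  b1 def {h} use {h,w}
  b2 def {j} use {w}
  b3 def {h,w} use {h}
  b4 def {h,z} use ∅
  b5 def {h,w} use ∅
  b6 def {w,z} use ∅

Liveness:
  b0 li=∅ lo={h,w}
  b1 li={h,w} lo={h,w}
  b2 li={w} lo=∅
  b3 li={h} lo=∅
  b4 li=∅ lo=∅
  b5 li=∅ lo=∅
  b6 li=∅ lo=∅

Conflict graph:
  h: {w}
  j: ∅
  w: {h}
  z: ∅

N(h) = ["w"]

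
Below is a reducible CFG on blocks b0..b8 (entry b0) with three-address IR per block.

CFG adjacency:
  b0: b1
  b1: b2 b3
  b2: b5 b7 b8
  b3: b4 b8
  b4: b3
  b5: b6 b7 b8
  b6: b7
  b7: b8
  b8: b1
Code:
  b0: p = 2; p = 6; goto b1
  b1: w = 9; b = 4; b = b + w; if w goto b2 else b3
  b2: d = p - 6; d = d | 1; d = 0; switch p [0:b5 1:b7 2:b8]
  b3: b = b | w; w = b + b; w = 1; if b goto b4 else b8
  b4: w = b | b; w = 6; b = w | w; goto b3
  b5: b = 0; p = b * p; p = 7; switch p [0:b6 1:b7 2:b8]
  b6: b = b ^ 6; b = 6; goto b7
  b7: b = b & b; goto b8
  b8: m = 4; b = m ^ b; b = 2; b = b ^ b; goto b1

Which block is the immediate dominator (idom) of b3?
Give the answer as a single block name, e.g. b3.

Answer: b1

Working:
idom tree: b1←b0 b2←b1 b3←b1 b4←b3 b5←b2 b6←b5 b7←b2 b8←b1
Dom at joins:
  b1: preds {b0,b8}: {b0} ∩ {b0,b1,b8} = {b0}; idom=b0
  b3: preds {b1,b4}: {b0,b1} ∩ {b0,b1,b3,b4} = {b0,b1}; idom=b1
  b7: preds {b2,b5,b6}: {b0,b1,b2} ∩ {b0,b1,b2,b5} ∩ {b0,b1,b2,b5,b6} = {b0,b1,b2}; idom=b2
  b8: preds {b2,b3,b5,b7}: {b0,b1,b2} ∩ {b0,b1,b3} ∩ {b0,b1,b2,b5} ∩ {b0,b1,b2,b7} = {b0,b1}; idom=b1

idom(b3) = b1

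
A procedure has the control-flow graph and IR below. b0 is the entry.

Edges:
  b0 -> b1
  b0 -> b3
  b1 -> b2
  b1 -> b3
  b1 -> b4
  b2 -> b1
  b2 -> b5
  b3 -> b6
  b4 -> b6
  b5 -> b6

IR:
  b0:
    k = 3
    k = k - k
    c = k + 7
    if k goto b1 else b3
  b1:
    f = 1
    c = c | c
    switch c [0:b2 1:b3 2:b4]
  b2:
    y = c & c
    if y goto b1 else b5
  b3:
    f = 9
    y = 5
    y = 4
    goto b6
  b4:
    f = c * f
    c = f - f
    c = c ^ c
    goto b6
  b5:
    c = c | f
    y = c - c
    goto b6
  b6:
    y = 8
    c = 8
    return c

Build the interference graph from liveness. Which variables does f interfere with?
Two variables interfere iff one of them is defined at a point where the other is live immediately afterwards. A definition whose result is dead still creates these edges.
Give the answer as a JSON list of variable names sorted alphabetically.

def/use:
  b0: {c,k} / ∅
  b1: {c,f} / {c}
  b2: {y} / {c}
  b3: {f,y} / ∅
  b4: {c,f} / {c,f}
  b5: {c,y} / {c,f}
  b6: {c,y} / ∅

Backward fixpoint:
  b0: in=∅ out={c}
  b1: in={c} out={c,f}
  b2: in={c,f} out={c,f}
  b3: in=∅ out=∅
  b4: in={c,f} out=∅
  b5: in={c,f} out=∅
  b6: in=∅ out=∅

Interfere edges:
  c↔{f,k,y}
  f↔{c,y}
  k↔{c}
  y↔{c,f}

N(f) = ["c", "y"]

Answer: ["c", "y"]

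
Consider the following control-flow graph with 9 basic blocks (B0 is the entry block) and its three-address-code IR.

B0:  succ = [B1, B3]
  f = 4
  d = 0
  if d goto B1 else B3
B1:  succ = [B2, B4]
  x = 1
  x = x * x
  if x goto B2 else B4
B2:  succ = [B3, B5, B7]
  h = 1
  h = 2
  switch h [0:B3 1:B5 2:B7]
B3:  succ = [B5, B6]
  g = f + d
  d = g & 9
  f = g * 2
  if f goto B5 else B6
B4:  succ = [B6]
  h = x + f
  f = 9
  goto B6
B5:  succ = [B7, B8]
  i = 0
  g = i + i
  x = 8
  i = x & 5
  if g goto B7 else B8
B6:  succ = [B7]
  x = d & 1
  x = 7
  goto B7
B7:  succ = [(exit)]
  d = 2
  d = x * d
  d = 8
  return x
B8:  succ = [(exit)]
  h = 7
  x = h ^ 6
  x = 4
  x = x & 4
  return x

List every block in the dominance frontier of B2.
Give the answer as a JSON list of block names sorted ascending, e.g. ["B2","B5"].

idom tree: B1←B0 B2←B1 B3←B0 B4←B1 B5←B0 B6←B0 B7←B0 B8←B5
Dom at joins:
  B3: preds {B0,B2}: {B0} ∩ {B0,B1,B2} = {B0}; idom=B0
  B5: preds {B2,B3}: {B0,B1,B2} ∩ {B0,B3} = {B0}; idom=B0
  B6: preds {B3,B4}: {B0,B3} ∩ {B0,B1,B4} = {B0}; idom=B0
  B7: preds {B2,B5,B6}: {B0,B1,B2} ∩ {B0,B5} ∩ {B0,B6} = {B0}; idom=B0

DF derivation:
  join B3 pred B0: · stop@B0
  join B3 pred B2: B2→B1 stop@B0
  join B5 pred B2: B2→B1 stop@B0
  join B5 pred B3: B3 stop@B0
  join B6 pred B3: B3 stop@B0
  join B6 pred B4: B4→B1 stop@B0
  join B7 pred B2: B2→B1 stop@B0
  join B7 pred B5: B5 stop@B0
  join B7 pred B6: B6 stop@B0
  DF(B0)=∅
  DF(B1)={B3,B5,B6,B7}
  DF(B2)={B3,B5,B7}
  DF(B3)={B5,B6}
  DF(B4)={B6}
  DF(B5)={B7}
  DF(B6)={B7}
  DF(B7)=∅
  DF(B8)=∅

DF(B2) = ["B3", "B5", "B7"]

Answer: ["B3", "B5", "B7"]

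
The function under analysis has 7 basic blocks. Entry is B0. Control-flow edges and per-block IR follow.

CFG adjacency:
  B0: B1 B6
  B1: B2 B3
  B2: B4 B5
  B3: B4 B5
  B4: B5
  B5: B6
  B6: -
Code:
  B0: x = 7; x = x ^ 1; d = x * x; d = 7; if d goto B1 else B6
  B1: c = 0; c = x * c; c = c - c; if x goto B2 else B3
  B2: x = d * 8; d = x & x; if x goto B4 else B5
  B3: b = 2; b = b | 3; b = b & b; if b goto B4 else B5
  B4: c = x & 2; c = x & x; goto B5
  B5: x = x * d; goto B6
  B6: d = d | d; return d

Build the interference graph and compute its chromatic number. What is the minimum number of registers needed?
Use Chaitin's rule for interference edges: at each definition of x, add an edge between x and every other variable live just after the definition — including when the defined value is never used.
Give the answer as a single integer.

Answer: 3

Derivation:
def/use:
  B0: {d,x} / ∅
  B1: {c} / {x}
  B2: {d,x} / {d}
  B3: {b} / ∅
  B4: {c} / {x}
  B5: {x} / {d,x}
  B6: {d} / {d}

Liveness:
  B0 li=∅ lo={d,x}
  B1 li={d,x} lo={d,x}
  B2 li={d} lo={d,x}
  B3 li={d,x} lo={d,x}
  B4 li={d,x} lo={d,x}
  B5 li={d,x} lo={d}
  B6 li={d} lo=∅

Interference:
  b↔{d,x}
  c↔{d,x}
  d↔{b,c,x}
  x↔{b,c,d}

Colouring:
  lower bound: {b,d,x} mutually conflict ⇒ χ ≥ 3
  assign b→c2 c→c2 d→c0 x→c1 — no edge inside a register ⇒ χ ≤ 3
  χ = 3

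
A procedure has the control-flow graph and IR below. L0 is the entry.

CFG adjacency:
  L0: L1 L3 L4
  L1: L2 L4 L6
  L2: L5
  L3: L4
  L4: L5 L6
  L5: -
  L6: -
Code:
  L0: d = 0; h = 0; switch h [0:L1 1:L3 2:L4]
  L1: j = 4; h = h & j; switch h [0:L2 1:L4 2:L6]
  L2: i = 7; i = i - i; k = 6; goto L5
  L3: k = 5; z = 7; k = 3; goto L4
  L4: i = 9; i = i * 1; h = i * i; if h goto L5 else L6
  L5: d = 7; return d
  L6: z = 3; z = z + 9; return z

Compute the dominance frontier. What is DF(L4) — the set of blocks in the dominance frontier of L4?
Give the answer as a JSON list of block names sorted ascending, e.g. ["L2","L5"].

Answer: ["L5", "L6"]

Working:
idom tree: L1←L0 L2←L1 L3←L0 L4←L0 L5←L0 L6←L0
Dom∩ at merges:
  L4: preds {L0,L1,L3}: {L0} ∩ {L0,L1} ∩ {L0,L3} = {L0}; idom=L0
  L5: preds {L2,L4}: {L0,L1,L2} ∩ {L0,L4} = {L0}; idom=L0
  L6: preds {L1,L4}: {L0,L1} ∩ {L0,L4} = {L0}; idom=L0

Frontier:
  join L4 pred L0: · stop@L0
  join L4 pred L1: L1 stop@L0
  join L4 pred L3: L3 stop@L0
  join L5 pred L2: L2→L1 stop@L0
  join L5 pred L4: L4 stop@L0
  join L6 pred L1: L1 stop@L0
  join L6 pred L4: L4 stop@L0
  DF(L0)=∅
  DF(L1)={L4,L5,L6}
  DF(L2)={L5}
  DF(L3)={L4}
  DF(L4)={L5,L6}
  DF(L5)=∅
  DF(L6)=∅

DF(L4) = ["L5", "L6"]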